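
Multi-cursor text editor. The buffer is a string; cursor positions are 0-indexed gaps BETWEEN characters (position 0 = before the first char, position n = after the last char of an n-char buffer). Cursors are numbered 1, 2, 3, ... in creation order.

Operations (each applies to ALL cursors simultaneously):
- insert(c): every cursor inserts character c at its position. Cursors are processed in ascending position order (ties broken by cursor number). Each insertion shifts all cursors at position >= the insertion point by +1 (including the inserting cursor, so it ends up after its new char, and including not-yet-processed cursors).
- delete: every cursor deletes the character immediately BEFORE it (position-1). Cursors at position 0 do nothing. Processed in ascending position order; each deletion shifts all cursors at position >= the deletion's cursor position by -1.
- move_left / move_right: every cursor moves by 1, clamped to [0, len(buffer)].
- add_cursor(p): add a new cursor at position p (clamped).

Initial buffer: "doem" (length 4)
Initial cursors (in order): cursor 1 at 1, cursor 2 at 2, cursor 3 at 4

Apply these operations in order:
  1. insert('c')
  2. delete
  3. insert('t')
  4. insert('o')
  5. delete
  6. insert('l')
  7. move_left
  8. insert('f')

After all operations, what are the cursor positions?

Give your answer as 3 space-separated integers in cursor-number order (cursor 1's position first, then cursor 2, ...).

Answer: 3 7 12

Derivation:
After op 1 (insert('c')): buffer="dcocemc" (len 7), cursors c1@2 c2@4 c3@7, authorship .1.2..3
After op 2 (delete): buffer="doem" (len 4), cursors c1@1 c2@2 c3@4, authorship ....
After op 3 (insert('t')): buffer="dtotemt" (len 7), cursors c1@2 c2@4 c3@7, authorship .1.2..3
After op 4 (insert('o')): buffer="dtootoemto" (len 10), cursors c1@3 c2@6 c3@10, authorship .11.22..33
After op 5 (delete): buffer="dtotemt" (len 7), cursors c1@2 c2@4 c3@7, authorship .1.2..3
After op 6 (insert('l')): buffer="dtlotlemtl" (len 10), cursors c1@3 c2@6 c3@10, authorship .11.22..33
After op 7 (move_left): buffer="dtlotlemtl" (len 10), cursors c1@2 c2@5 c3@9, authorship .11.22..33
After op 8 (insert('f')): buffer="dtflotflemtfl" (len 13), cursors c1@3 c2@7 c3@12, authorship .111.222..333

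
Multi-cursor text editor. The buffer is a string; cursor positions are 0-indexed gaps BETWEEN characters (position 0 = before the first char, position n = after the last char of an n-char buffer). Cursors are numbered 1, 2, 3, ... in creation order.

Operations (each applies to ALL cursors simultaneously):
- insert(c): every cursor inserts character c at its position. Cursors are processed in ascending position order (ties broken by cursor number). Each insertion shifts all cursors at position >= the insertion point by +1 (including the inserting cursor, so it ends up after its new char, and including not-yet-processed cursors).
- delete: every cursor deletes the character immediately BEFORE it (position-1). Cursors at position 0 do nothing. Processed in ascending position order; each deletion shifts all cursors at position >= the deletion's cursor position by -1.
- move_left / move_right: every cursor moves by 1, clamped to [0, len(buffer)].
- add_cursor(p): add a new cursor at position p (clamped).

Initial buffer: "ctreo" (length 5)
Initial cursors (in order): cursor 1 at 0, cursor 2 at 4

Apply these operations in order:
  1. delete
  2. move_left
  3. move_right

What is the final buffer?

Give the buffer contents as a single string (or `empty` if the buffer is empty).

Answer: ctro

Derivation:
After op 1 (delete): buffer="ctro" (len 4), cursors c1@0 c2@3, authorship ....
After op 2 (move_left): buffer="ctro" (len 4), cursors c1@0 c2@2, authorship ....
After op 3 (move_right): buffer="ctro" (len 4), cursors c1@1 c2@3, authorship ....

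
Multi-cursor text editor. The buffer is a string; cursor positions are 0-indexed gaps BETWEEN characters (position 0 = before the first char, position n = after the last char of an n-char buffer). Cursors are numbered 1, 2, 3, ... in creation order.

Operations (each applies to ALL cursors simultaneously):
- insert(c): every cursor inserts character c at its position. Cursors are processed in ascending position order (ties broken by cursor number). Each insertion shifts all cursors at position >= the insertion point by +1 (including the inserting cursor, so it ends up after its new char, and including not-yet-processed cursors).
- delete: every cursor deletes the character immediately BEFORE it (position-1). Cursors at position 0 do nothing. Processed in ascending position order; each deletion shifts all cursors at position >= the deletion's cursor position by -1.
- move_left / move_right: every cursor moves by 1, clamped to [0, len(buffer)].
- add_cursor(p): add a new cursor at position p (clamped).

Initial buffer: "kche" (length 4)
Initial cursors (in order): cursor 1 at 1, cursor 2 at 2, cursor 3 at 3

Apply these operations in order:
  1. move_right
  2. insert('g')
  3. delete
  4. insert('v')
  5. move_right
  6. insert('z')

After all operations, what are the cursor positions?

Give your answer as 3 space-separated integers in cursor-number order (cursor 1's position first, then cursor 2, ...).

After op 1 (move_right): buffer="kche" (len 4), cursors c1@2 c2@3 c3@4, authorship ....
After op 2 (insert('g')): buffer="kcghgeg" (len 7), cursors c1@3 c2@5 c3@7, authorship ..1.2.3
After op 3 (delete): buffer="kche" (len 4), cursors c1@2 c2@3 c3@4, authorship ....
After op 4 (insert('v')): buffer="kcvhvev" (len 7), cursors c1@3 c2@5 c3@7, authorship ..1.2.3
After op 5 (move_right): buffer="kcvhvev" (len 7), cursors c1@4 c2@6 c3@7, authorship ..1.2.3
After op 6 (insert('z')): buffer="kcvhzvezvz" (len 10), cursors c1@5 c2@8 c3@10, authorship ..1.12.233

Answer: 5 8 10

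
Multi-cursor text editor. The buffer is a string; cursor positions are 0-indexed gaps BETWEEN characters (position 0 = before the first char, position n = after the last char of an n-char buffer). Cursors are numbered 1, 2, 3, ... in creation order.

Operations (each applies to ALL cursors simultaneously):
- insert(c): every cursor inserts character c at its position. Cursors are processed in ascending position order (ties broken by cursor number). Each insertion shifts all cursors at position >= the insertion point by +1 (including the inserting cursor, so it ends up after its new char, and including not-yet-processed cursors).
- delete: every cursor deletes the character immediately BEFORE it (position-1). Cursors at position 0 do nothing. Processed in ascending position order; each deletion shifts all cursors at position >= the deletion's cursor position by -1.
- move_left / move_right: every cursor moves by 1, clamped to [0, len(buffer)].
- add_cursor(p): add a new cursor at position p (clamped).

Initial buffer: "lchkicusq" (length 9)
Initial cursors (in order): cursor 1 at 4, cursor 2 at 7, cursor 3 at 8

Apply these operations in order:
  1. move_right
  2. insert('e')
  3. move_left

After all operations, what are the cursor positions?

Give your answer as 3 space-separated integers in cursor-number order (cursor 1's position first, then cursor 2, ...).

After op 1 (move_right): buffer="lchkicusq" (len 9), cursors c1@5 c2@8 c3@9, authorship .........
After op 2 (insert('e')): buffer="lchkiecuseqe" (len 12), cursors c1@6 c2@10 c3@12, authorship .....1...2.3
After op 3 (move_left): buffer="lchkiecuseqe" (len 12), cursors c1@5 c2@9 c3@11, authorship .....1...2.3

Answer: 5 9 11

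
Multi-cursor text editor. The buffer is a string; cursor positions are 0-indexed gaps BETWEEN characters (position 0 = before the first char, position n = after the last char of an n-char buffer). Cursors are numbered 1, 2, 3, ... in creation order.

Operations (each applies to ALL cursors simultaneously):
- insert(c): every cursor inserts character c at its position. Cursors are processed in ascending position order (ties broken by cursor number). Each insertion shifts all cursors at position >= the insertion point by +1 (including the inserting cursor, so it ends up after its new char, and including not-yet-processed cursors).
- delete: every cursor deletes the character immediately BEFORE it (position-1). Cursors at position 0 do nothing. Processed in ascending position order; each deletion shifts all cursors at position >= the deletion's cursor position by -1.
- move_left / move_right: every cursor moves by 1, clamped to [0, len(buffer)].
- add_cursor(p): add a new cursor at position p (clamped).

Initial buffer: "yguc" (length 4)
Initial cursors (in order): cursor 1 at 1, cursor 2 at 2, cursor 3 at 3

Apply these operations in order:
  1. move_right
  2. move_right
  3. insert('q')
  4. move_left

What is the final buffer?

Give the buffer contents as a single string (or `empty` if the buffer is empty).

Answer: yguqcqq

Derivation:
After op 1 (move_right): buffer="yguc" (len 4), cursors c1@2 c2@3 c3@4, authorship ....
After op 2 (move_right): buffer="yguc" (len 4), cursors c1@3 c2@4 c3@4, authorship ....
After op 3 (insert('q')): buffer="yguqcqq" (len 7), cursors c1@4 c2@7 c3@7, authorship ...1.23
After op 4 (move_left): buffer="yguqcqq" (len 7), cursors c1@3 c2@6 c3@6, authorship ...1.23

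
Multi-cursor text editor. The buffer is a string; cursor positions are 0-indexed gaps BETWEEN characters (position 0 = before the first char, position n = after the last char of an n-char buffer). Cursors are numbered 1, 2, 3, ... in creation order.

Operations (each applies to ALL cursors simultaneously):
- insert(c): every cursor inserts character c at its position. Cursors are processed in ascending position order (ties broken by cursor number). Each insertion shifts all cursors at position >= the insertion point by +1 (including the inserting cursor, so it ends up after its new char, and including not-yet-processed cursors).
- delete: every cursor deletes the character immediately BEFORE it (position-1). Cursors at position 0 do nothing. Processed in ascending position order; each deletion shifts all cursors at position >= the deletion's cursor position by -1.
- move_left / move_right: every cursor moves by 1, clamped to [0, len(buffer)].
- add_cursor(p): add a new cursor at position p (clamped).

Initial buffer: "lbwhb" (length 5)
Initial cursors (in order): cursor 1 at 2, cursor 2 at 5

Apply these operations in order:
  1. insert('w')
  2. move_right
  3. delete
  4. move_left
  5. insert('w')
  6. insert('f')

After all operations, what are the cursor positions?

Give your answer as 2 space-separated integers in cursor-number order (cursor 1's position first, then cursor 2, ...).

Answer: 4 8

Derivation:
After op 1 (insert('w')): buffer="lbwwhbw" (len 7), cursors c1@3 c2@7, authorship ..1...2
After op 2 (move_right): buffer="lbwwhbw" (len 7), cursors c1@4 c2@7, authorship ..1...2
After op 3 (delete): buffer="lbwhb" (len 5), cursors c1@3 c2@5, authorship ..1..
After op 4 (move_left): buffer="lbwhb" (len 5), cursors c1@2 c2@4, authorship ..1..
After op 5 (insert('w')): buffer="lbwwhwb" (len 7), cursors c1@3 c2@6, authorship ..11.2.
After op 6 (insert('f')): buffer="lbwfwhwfb" (len 9), cursors c1@4 c2@8, authorship ..111.22.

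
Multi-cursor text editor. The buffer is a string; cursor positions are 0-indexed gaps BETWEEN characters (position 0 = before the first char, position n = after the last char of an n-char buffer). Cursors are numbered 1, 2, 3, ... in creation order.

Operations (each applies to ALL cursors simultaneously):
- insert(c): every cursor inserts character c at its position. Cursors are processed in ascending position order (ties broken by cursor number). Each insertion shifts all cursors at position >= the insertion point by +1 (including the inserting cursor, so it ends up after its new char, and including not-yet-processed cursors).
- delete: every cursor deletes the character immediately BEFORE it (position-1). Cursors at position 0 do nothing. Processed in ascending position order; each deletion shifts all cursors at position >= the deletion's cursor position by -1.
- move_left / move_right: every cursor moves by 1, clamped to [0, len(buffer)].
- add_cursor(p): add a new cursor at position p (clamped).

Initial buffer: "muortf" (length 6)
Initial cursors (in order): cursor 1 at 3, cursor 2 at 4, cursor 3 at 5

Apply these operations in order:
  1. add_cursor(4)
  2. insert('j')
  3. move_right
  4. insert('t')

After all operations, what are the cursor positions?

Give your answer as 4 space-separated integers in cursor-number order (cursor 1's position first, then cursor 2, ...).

After op 1 (add_cursor(4)): buffer="muortf" (len 6), cursors c1@3 c2@4 c4@4 c3@5, authorship ......
After op 2 (insert('j')): buffer="muojrjjtjf" (len 10), cursors c1@4 c2@7 c4@7 c3@9, authorship ...1.24.3.
After op 3 (move_right): buffer="muojrjjtjf" (len 10), cursors c1@5 c2@8 c4@8 c3@10, authorship ...1.24.3.
After op 4 (insert('t')): buffer="muojrtjjtttjft" (len 14), cursors c1@6 c2@11 c4@11 c3@14, authorship ...1.124.243.3

Answer: 6 11 14 11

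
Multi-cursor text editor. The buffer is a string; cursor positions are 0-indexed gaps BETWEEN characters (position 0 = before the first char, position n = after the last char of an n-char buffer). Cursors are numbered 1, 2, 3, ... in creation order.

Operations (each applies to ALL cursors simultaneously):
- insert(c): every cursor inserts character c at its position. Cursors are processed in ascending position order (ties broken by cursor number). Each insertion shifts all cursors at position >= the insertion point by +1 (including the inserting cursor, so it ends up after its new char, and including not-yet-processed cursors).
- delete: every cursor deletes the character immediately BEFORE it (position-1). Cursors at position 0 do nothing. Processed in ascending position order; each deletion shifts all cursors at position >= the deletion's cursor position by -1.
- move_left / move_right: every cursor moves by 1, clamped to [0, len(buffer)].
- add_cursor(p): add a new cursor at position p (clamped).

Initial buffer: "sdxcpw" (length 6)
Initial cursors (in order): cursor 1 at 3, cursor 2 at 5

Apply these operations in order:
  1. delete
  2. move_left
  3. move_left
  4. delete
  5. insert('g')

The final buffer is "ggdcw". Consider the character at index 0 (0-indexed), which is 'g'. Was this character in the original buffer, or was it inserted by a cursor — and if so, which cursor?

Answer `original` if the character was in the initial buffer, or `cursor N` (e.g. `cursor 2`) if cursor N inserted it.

Answer: cursor 1

Derivation:
After op 1 (delete): buffer="sdcw" (len 4), cursors c1@2 c2@3, authorship ....
After op 2 (move_left): buffer="sdcw" (len 4), cursors c1@1 c2@2, authorship ....
After op 3 (move_left): buffer="sdcw" (len 4), cursors c1@0 c2@1, authorship ....
After op 4 (delete): buffer="dcw" (len 3), cursors c1@0 c2@0, authorship ...
After op 5 (insert('g')): buffer="ggdcw" (len 5), cursors c1@2 c2@2, authorship 12...
Authorship (.=original, N=cursor N): 1 2 . . .
Index 0: author = 1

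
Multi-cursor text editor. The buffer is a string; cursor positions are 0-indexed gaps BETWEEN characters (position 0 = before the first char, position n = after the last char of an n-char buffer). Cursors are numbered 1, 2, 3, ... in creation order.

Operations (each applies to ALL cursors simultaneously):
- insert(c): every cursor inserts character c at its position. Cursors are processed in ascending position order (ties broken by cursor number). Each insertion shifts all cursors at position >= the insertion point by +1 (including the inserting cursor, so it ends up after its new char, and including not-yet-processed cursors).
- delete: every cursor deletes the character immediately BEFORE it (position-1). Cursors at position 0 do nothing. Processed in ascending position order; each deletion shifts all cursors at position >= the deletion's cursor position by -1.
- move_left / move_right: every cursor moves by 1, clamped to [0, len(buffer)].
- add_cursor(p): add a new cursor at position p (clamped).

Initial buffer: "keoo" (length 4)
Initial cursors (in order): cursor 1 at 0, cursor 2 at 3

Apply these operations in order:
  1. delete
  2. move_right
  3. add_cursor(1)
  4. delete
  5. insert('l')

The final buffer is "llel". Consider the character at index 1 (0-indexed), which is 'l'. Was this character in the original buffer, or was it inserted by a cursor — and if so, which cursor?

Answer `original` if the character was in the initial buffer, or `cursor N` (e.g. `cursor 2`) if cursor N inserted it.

After op 1 (delete): buffer="keo" (len 3), cursors c1@0 c2@2, authorship ...
After op 2 (move_right): buffer="keo" (len 3), cursors c1@1 c2@3, authorship ...
After op 3 (add_cursor(1)): buffer="keo" (len 3), cursors c1@1 c3@1 c2@3, authorship ...
After op 4 (delete): buffer="e" (len 1), cursors c1@0 c3@0 c2@1, authorship .
After op 5 (insert('l')): buffer="llel" (len 4), cursors c1@2 c3@2 c2@4, authorship 13.2
Authorship (.=original, N=cursor N): 1 3 . 2
Index 1: author = 3

Answer: cursor 3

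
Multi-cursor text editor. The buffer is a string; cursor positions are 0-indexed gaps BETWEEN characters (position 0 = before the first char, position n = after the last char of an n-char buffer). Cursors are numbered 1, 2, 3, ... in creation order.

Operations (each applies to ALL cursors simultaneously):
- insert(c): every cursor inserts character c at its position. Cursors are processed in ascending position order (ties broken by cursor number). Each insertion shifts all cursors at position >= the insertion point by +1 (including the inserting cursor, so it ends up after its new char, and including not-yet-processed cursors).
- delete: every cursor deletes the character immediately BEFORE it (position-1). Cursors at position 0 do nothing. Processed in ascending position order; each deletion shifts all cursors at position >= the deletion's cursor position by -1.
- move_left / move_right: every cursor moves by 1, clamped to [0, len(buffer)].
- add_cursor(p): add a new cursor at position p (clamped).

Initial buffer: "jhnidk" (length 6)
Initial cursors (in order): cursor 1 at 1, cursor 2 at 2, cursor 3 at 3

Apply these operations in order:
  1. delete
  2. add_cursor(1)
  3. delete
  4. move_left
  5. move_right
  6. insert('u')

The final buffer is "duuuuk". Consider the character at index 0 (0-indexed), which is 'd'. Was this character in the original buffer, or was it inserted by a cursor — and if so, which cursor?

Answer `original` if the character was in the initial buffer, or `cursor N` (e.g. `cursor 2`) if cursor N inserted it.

Answer: original

Derivation:
After op 1 (delete): buffer="idk" (len 3), cursors c1@0 c2@0 c3@0, authorship ...
After op 2 (add_cursor(1)): buffer="idk" (len 3), cursors c1@0 c2@0 c3@0 c4@1, authorship ...
After op 3 (delete): buffer="dk" (len 2), cursors c1@0 c2@0 c3@0 c4@0, authorship ..
After op 4 (move_left): buffer="dk" (len 2), cursors c1@0 c2@0 c3@0 c4@0, authorship ..
After op 5 (move_right): buffer="dk" (len 2), cursors c1@1 c2@1 c3@1 c4@1, authorship ..
After op 6 (insert('u')): buffer="duuuuk" (len 6), cursors c1@5 c2@5 c3@5 c4@5, authorship .1234.
Authorship (.=original, N=cursor N): . 1 2 3 4 .
Index 0: author = original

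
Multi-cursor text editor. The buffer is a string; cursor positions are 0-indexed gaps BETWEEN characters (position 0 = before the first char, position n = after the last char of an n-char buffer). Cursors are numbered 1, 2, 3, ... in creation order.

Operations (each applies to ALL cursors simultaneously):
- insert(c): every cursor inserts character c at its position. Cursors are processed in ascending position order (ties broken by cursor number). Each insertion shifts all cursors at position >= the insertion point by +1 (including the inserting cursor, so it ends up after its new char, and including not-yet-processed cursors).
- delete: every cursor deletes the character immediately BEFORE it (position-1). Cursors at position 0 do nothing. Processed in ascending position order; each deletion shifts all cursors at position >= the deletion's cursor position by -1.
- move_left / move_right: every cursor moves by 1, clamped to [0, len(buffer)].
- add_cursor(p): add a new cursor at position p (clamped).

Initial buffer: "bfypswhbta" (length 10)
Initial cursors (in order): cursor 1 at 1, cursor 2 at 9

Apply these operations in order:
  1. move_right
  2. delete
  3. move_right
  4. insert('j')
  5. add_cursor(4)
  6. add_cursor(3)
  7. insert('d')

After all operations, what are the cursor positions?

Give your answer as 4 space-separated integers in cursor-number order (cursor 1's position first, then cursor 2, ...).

Answer: 5 14 7 5

Derivation:
After op 1 (move_right): buffer="bfypswhbta" (len 10), cursors c1@2 c2@10, authorship ..........
After op 2 (delete): buffer="bypswhbt" (len 8), cursors c1@1 c2@8, authorship ........
After op 3 (move_right): buffer="bypswhbt" (len 8), cursors c1@2 c2@8, authorship ........
After op 4 (insert('j')): buffer="byjpswhbtj" (len 10), cursors c1@3 c2@10, authorship ..1......2
After op 5 (add_cursor(4)): buffer="byjpswhbtj" (len 10), cursors c1@3 c3@4 c2@10, authorship ..1......2
After op 6 (add_cursor(3)): buffer="byjpswhbtj" (len 10), cursors c1@3 c4@3 c3@4 c2@10, authorship ..1......2
After op 7 (insert('d')): buffer="byjddpdswhbtjd" (len 14), cursors c1@5 c4@5 c3@7 c2@14, authorship ..114.3.....22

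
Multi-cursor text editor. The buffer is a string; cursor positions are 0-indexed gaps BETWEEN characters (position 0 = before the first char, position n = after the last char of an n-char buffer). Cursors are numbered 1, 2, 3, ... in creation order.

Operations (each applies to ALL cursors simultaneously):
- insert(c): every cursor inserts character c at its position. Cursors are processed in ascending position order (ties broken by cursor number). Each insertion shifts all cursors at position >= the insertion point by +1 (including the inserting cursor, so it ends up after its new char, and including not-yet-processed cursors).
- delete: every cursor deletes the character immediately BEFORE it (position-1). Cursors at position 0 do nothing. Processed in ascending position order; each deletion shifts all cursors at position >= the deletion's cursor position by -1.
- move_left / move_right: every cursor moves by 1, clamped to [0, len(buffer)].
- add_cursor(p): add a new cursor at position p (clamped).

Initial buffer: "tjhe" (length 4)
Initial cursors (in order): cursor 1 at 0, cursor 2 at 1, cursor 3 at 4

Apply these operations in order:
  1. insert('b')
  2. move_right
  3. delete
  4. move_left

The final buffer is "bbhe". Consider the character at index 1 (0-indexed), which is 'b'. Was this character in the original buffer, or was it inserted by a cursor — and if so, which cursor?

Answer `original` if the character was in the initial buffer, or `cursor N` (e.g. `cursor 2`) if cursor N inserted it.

Answer: cursor 2

Derivation:
After op 1 (insert('b')): buffer="btbjheb" (len 7), cursors c1@1 c2@3 c3@7, authorship 1.2...3
After op 2 (move_right): buffer="btbjheb" (len 7), cursors c1@2 c2@4 c3@7, authorship 1.2...3
After op 3 (delete): buffer="bbhe" (len 4), cursors c1@1 c2@2 c3@4, authorship 12..
After op 4 (move_left): buffer="bbhe" (len 4), cursors c1@0 c2@1 c3@3, authorship 12..
Authorship (.=original, N=cursor N): 1 2 . .
Index 1: author = 2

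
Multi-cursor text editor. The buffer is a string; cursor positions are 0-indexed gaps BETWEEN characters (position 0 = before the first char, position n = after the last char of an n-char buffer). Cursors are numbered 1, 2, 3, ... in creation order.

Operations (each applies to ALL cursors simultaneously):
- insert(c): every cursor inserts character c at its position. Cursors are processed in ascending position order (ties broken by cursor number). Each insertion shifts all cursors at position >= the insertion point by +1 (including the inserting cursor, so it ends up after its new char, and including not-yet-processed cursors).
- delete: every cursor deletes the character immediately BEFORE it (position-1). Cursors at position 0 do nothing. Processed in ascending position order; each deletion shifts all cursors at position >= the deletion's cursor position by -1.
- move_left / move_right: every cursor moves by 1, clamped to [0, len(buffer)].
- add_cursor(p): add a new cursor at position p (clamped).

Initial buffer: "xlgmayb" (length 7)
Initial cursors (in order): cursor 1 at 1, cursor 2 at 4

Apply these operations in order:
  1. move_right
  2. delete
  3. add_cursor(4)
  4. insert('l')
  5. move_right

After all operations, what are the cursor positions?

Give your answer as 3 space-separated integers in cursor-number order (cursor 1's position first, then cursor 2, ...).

Answer: 3 6 8

Derivation:
After op 1 (move_right): buffer="xlgmayb" (len 7), cursors c1@2 c2@5, authorship .......
After op 2 (delete): buffer="xgmyb" (len 5), cursors c1@1 c2@3, authorship .....
After op 3 (add_cursor(4)): buffer="xgmyb" (len 5), cursors c1@1 c2@3 c3@4, authorship .....
After op 4 (insert('l')): buffer="xlgmlylb" (len 8), cursors c1@2 c2@5 c3@7, authorship .1..2.3.
After op 5 (move_right): buffer="xlgmlylb" (len 8), cursors c1@3 c2@6 c3@8, authorship .1..2.3.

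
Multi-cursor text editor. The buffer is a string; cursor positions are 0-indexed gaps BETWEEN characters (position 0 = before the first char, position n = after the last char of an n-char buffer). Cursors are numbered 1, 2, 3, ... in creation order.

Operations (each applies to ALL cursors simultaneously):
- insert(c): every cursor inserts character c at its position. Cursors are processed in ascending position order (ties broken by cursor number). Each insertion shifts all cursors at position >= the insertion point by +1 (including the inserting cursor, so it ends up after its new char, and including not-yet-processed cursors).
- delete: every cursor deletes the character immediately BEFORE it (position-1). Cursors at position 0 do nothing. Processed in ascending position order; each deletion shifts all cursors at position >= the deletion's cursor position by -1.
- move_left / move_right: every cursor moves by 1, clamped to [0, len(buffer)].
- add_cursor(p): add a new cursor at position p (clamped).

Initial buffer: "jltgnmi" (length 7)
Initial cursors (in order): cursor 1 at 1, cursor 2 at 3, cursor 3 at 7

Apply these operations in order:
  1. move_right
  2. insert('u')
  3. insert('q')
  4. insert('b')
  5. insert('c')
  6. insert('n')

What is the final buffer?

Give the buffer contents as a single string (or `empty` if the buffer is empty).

Answer: jluqbcntguqbcnnmiuqbcn

Derivation:
After op 1 (move_right): buffer="jltgnmi" (len 7), cursors c1@2 c2@4 c3@7, authorship .......
After op 2 (insert('u')): buffer="jlutgunmiu" (len 10), cursors c1@3 c2@6 c3@10, authorship ..1..2...3
After op 3 (insert('q')): buffer="jluqtguqnmiuq" (len 13), cursors c1@4 c2@8 c3@13, authorship ..11..22...33
After op 4 (insert('b')): buffer="jluqbtguqbnmiuqb" (len 16), cursors c1@5 c2@10 c3@16, authorship ..111..222...333
After op 5 (insert('c')): buffer="jluqbctguqbcnmiuqbc" (len 19), cursors c1@6 c2@12 c3@19, authorship ..1111..2222...3333
After op 6 (insert('n')): buffer="jluqbcntguqbcnnmiuqbcn" (len 22), cursors c1@7 c2@14 c3@22, authorship ..11111..22222...33333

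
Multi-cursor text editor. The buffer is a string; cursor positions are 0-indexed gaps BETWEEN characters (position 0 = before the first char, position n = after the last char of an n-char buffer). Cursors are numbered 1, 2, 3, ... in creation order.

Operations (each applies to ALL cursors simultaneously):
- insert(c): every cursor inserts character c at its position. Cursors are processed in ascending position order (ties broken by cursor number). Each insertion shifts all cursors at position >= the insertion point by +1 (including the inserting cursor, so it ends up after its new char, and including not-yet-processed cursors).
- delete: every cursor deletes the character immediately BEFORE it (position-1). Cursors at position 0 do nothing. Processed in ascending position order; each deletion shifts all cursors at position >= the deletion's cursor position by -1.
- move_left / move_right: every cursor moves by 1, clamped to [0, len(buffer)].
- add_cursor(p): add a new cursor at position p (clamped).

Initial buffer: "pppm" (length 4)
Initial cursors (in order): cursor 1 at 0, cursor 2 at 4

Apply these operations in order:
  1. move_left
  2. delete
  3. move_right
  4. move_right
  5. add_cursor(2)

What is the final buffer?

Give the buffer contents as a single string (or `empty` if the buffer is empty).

After op 1 (move_left): buffer="pppm" (len 4), cursors c1@0 c2@3, authorship ....
After op 2 (delete): buffer="ppm" (len 3), cursors c1@0 c2@2, authorship ...
After op 3 (move_right): buffer="ppm" (len 3), cursors c1@1 c2@3, authorship ...
After op 4 (move_right): buffer="ppm" (len 3), cursors c1@2 c2@3, authorship ...
After op 5 (add_cursor(2)): buffer="ppm" (len 3), cursors c1@2 c3@2 c2@3, authorship ...

Answer: ppm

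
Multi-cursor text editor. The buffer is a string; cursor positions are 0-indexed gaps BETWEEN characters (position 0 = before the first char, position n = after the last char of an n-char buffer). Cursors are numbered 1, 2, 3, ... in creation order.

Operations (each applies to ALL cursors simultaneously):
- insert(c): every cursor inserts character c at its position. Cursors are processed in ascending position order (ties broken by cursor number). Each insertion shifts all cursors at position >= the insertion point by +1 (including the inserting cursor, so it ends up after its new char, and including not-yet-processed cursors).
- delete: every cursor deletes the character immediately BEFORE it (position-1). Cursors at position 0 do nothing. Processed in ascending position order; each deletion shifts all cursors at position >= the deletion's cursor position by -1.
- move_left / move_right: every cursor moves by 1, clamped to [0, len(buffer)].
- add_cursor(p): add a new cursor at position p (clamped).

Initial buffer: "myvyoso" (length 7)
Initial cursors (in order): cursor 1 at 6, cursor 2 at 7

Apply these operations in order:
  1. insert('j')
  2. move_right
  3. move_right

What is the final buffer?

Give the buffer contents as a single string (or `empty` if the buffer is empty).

Answer: myvyosjoj

Derivation:
After op 1 (insert('j')): buffer="myvyosjoj" (len 9), cursors c1@7 c2@9, authorship ......1.2
After op 2 (move_right): buffer="myvyosjoj" (len 9), cursors c1@8 c2@9, authorship ......1.2
After op 3 (move_right): buffer="myvyosjoj" (len 9), cursors c1@9 c2@9, authorship ......1.2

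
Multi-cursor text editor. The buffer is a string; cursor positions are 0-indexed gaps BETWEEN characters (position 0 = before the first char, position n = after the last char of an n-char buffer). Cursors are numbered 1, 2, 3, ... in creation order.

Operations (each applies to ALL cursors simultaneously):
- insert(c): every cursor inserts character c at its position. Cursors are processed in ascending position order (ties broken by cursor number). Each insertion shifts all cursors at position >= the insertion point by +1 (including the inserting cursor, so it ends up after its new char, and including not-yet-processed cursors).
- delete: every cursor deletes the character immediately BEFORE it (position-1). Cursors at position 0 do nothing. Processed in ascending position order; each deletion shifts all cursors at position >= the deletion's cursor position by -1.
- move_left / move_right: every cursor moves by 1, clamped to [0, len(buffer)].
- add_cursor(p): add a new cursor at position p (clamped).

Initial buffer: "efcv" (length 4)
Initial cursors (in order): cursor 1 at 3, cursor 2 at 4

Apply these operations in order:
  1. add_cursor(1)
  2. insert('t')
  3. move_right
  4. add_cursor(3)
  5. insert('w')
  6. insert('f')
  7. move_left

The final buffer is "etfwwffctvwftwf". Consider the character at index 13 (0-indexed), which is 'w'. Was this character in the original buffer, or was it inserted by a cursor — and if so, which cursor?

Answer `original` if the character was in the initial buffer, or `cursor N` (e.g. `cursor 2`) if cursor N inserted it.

Answer: cursor 2

Derivation:
After op 1 (add_cursor(1)): buffer="efcv" (len 4), cursors c3@1 c1@3 c2@4, authorship ....
After op 2 (insert('t')): buffer="etfctvt" (len 7), cursors c3@2 c1@5 c2@7, authorship .3..1.2
After op 3 (move_right): buffer="etfctvt" (len 7), cursors c3@3 c1@6 c2@7, authorship .3..1.2
After op 4 (add_cursor(3)): buffer="etfctvt" (len 7), cursors c3@3 c4@3 c1@6 c2@7, authorship .3..1.2
After op 5 (insert('w')): buffer="etfwwctvwtw" (len 11), cursors c3@5 c4@5 c1@9 c2@11, authorship .3.34.1.122
After op 6 (insert('f')): buffer="etfwwffctvwftwf" (len 15), cursors c3@7 c4@7 c1@12 c2@15, authorship .3.3434.1.11222
After op 7 (move_left): buffer="etfwwffctvwftwf" (len 15), cursors c3@6 c4@6 c1@11 c2@14, authorship .3.3434.1.11222
Authorship (.=original, N=cursor N): . 3 . 3 4 3 4 . 1 . 1 1 2 2 2
Index 13: author = 2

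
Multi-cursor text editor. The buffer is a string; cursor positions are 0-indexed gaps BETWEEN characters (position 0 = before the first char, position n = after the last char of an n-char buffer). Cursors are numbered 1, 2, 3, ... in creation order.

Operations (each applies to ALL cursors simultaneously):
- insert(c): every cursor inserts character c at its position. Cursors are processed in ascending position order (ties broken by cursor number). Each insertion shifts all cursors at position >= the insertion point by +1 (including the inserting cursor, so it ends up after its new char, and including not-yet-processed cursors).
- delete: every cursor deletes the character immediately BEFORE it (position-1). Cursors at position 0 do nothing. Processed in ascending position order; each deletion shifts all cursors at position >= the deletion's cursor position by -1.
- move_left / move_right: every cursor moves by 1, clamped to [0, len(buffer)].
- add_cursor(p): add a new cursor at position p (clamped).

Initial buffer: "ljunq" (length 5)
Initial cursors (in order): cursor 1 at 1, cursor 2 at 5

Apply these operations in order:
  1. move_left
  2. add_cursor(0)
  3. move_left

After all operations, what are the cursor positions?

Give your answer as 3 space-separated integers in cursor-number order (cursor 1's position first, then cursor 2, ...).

After op 1 (move_left): buffer="ljunq" (len 5), cursors c1@0 c2@4, authorship .....
After op 2 (add_cursor(0)): buffer="ljunq" (len 5), cursors c1@0 c3@0 c2@4, authorship .....
After op 3 (move_left): buffer="ljunq" (len 5), cursors c1@0 c3@0 c2@3, authorship .....

Answer: 0 3 0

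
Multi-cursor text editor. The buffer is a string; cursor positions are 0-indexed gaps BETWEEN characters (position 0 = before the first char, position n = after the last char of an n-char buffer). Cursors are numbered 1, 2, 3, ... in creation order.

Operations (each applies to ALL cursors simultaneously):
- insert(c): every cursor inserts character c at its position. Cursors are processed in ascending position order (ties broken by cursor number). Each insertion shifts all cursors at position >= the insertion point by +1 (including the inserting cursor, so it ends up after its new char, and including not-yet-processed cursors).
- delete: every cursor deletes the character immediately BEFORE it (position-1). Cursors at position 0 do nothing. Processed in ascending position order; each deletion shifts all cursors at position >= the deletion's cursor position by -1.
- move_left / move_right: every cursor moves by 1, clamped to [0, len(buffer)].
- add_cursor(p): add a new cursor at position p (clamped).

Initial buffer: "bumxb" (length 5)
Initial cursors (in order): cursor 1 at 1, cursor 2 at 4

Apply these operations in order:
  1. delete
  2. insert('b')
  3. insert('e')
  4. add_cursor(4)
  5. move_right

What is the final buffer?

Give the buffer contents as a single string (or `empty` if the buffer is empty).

After op 1 (delete): buffer="umb" (len 3), cursors c1@0 c2@2, authorship ...
After op 2 (insert('b')): buffer="bumbb" (len 5), cursors c1@1 c2@4, authorship 1..2.
After op 3 (insert('e')): buffer="beumbeb" (len 7), cursors c1@2 c2@6, authorship 11..22.
After op 4 (add_cursor(4)): buffer="beumbeb" (len 7), cursors c1@2 c3@4 c2@6, authorship 11..22.
After op 5 (move_right): buffer="beumbeb" (len 7), cursors c1@3 c3@5 c2@7, authorship 11..22.

Answer: beumbeb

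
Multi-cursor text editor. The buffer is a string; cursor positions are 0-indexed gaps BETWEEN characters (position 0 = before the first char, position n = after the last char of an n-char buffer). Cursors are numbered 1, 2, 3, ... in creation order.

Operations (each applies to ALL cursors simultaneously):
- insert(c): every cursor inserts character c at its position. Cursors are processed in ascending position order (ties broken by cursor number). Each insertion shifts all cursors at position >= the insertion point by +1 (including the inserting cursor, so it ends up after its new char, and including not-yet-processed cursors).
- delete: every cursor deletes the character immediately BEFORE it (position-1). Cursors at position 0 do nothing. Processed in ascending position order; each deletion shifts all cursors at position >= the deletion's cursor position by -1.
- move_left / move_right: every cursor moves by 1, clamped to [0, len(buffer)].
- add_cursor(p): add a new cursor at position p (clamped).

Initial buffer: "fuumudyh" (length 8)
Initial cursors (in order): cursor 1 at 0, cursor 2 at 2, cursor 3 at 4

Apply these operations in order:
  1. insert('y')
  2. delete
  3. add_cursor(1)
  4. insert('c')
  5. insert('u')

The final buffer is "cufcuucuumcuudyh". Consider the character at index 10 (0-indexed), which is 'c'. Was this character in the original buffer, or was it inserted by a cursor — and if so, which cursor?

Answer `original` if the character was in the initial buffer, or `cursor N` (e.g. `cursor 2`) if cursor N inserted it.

After op 1 (insert('y')): buffer="yfuyumyudyh" (len 11), cursors c1@1 c2@4 c3@7, authorship 1..2..3....
After op 2 (delete): buffer="fuumudyh" (len 8), cursors c1@0 c2@2 c3@4, authorship ........
After op 3 (add_cursor(1)): buffer="fuumudyh" (len 8), cursors c1@0 c4@1 c2@2 c3@4, authorship ........
After op 4 (insert('c')): buffer="cfcucumcudyh" (len 12), cursors c1@1 c4@3 c2@5 c3@8, authorship 1.4.2..3....
After op 5 (insert('u')): buffer="cufcuucuumcuudyh" (len 16), cursors c1@2 c4@5 c2@8 c3@12, authorship 11.44.22..33....
Authorship (.=original, N=cursor N): 1 1 . 4 4 . 2 2 . . 3 3 . . . .
Index 10: author = 3

Answer: cursor 3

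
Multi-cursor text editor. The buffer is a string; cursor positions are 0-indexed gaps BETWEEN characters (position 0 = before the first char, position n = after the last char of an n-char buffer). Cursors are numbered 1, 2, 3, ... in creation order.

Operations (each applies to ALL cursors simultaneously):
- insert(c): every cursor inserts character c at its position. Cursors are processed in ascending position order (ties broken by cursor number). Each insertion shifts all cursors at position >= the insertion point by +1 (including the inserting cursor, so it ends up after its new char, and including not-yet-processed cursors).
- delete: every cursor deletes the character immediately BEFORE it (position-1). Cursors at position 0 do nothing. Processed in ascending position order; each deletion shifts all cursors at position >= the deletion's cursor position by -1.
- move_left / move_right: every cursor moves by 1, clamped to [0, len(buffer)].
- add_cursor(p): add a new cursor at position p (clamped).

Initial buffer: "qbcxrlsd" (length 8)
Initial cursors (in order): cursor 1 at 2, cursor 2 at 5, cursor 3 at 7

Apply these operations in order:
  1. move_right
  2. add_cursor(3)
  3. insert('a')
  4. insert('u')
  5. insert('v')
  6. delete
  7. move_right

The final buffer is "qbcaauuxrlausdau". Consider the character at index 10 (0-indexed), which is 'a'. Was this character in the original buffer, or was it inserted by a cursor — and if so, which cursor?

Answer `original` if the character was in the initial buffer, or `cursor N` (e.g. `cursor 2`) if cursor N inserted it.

After op 1 (move_right): buffer="qbcxrlsd" (len 8), cursors c1@3 c2@6 c3@8, authorship ........
After op 2 (add_cursor(3)): buffer="qbcxrlsd" (len 8), cursors c1@3 c4@3 c2@6 c3@8, authorship ........
After op 3 (insert('a')): buffer="qbcaaxrlasda" (len 12), cursors c1@5 c4@5 c2@9 c3@12, authorship ...14...2..3
After op 4 (insert('u')): buffer="qbcaauuxrlausdau" (len 16), cursors c1@7 c4@7 c2@12 c3@16, authorship ...1414...22..33
After op 5 (insert('v')): buffer="qbcaauuvvxrlauvsdauv" (len 20), cursors c1@9 c4@9 c2@15 c3@20, authorship ...141414...222..333
After op 6 (delete): buffer="qbcaauuxrlausdau" (len 16), cursors c1@7 c4@7 c2@12 c3@16, authorship ...1414...22..33
After op 7 (move_right): buffer="qbcaauuxrlausdau" (len 16), cursors c1@8 c4@8 c2@13 c3@16, authorship ...1414...22..33
Authorship (.=original, N=cursor N): . . . 1 4 1 4 . . . 2 2 . . 3 3
Index 10: author = 2

Answer: cursor 2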